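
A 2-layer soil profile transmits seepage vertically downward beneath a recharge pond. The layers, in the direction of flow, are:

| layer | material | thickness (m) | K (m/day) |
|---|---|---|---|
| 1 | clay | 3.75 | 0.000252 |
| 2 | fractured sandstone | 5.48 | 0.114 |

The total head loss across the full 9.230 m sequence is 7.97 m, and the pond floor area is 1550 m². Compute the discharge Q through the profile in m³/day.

0.827

Flow is perpendicular to layering, so the layers act in series and the equivalent K is the thickness-weighted harmonic mean.
Total thickness L = 3.75 + 5.48 = 9.230 m.
Σ(b_i/K_i) = 3.75/0.000252 + 5.48/0.114 = 14929 d.
K_eq = L / Σ(b_i/K_i) = 9.230 / 14929 = 0.0006183 m/day.
Q = K_eq · A · (Δh/L) = 0.0006183 × 1550 × (7.97/9.230) = 0.8275 m³/day.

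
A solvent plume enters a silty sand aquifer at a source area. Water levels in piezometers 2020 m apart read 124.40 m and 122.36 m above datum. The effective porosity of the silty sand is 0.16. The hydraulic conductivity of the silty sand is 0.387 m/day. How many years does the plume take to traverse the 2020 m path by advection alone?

2260

Hydraulic gradient i = (124.40 − 122.36) / 2020 = 2.04 / 2020 = 0.001010.
Darcy flux q = K · i = 0.3870 × 0.001010 = 0.0003908 m/day.
Seepage velocity v = q / n_e = 0.0003908 / 0.16 = 0.002443 m/day.
Travel time t = L / v = 2020 / 0.002443 = 8.270e+05 days = 2264 years.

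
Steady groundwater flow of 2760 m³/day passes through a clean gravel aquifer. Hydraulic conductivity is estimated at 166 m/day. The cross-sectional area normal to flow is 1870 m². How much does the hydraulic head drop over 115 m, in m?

1.02

From Q = K·A·i, i = Q / (K·A) = 2760 / (166.0 × 1870) = 0.008891.
Head loss Δh = i · L = 0.008891 × 115 = 1.022 m.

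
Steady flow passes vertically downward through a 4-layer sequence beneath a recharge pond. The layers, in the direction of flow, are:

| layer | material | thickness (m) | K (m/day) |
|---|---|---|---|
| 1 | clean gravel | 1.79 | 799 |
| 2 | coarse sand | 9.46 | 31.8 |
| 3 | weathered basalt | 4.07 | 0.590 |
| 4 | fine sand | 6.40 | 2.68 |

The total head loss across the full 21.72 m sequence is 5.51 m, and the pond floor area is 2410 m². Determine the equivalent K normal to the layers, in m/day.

Flow is perpendicular to layering, so the layers act in series and the equivalent K is the thickness-weighted harmonic mean.
Total thickness L = 1.79 + 9.46 + 4.07 + 6.40 = 21.72 m.
Σ(b_i/K_i) = 1.79/799 + 9.46/31.8 + 4.07/0.590 + 6.40/2.68 = 9.586 d.
K_eq = L / Σ(b_i/K_i) = 21.72 / 9.586 = 2.266 m/day.

2.27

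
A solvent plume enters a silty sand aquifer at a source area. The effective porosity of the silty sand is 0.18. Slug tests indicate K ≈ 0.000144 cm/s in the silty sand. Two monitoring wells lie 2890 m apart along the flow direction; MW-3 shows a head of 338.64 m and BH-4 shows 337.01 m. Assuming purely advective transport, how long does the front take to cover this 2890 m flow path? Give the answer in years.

Convert K: 0.000144 cm/s × 864 = 0.1244 m/day.
Hydraulic gradient i = (338.64 − 337.01) / 2890 = 1.63 / 2890 = 0.0005640.
Darcy flux q = K · i = 0.1244 × 0.0005640 = 7.017e-05 m/day.
Seepage velocity v = q / n_e = 7.017e-05 / 0.18 = 0.0003898 m/day.
Travel time t = L / v = 2890 / 0.0003898 = 7.413e+06 days = 20296 years.

20300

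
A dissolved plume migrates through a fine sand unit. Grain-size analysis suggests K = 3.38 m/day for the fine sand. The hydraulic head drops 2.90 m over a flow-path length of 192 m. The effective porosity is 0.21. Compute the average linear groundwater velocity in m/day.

Hydraulic gradient i = Δh / L = 2.90 / 192 = 0.01510.
Darcy flux q = K · i = 3.380 × 0.01510 = 0.05105 m/day.
Seepage velocity v = q / n_e = 0.05105 / 0.21 = 0.2431 m/day.

0.243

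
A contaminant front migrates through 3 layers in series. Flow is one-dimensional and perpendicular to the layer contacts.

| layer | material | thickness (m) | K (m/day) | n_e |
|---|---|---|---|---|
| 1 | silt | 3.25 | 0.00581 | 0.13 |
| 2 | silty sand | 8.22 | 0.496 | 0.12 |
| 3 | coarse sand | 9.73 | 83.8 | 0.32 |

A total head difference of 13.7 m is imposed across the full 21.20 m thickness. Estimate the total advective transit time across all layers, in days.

With flow normal to the layers, continuity requires the same specific discharge q through every layer.
Σ(b_i/K_i) = 3.25/0.00581 + 8.22/0.496 + 9.73/83.8 = 576.1 d.
q = Δh / Σ(b_i/K_i) = 13.7 / 576.1 = 0.02378 m/day.
In each layer the seepage velocity is v_i = q/n_i, so the layer transit time is t_i = b_i·n_i / q:
  layer 1 (silt): t_1 = 3.25 × 0.13 / 0.02378 = 17.77 d
  layer 2 (silty sand): t_2 = 8.22 × 0.12 / 0.02378 = 41.48 d
  layer 3 (coarse sand): t_3 = 9.73 × 0.32 / 0.02378 = 130.9 d
Total t = Σ t_i = 190.2 days.

190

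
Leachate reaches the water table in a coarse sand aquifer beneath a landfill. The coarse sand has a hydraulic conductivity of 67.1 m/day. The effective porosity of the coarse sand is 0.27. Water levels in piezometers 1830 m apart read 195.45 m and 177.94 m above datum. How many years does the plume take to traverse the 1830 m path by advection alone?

Hydraulic gradient i = (195.45 − 177.94) / 1830 = 17.51 / 1830 = 0.009568.
Darcy flux q = K · i = 67.10 × 0.009568 = 0.6420 m/day.
Seepage velocity v = q / n_e = 0.6420 / 0.27 = 2.378 m/day.
Travel time t = L / v = 1830 / 2.378 = 769.6 days = 2.107 years.

2.11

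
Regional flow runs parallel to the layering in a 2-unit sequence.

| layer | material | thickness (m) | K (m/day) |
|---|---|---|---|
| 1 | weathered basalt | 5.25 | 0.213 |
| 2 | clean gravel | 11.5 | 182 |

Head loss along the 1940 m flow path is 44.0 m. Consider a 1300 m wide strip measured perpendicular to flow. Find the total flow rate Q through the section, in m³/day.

61700

Flow is parallel to layering, so each bed carries its own Darcy discharge and the transmissivities add.
Σ(K_i·b_i) = 0.213×5.25 + 182×11.5 = 2094 m²/day.
Hydraulic gradient i = Δh / L = 44.0 / 1940 = 0.02268.
Q = Σ(K_i·b_i) · W · i = 2094 × 1300 × 0.02268 = 61744 m³/day.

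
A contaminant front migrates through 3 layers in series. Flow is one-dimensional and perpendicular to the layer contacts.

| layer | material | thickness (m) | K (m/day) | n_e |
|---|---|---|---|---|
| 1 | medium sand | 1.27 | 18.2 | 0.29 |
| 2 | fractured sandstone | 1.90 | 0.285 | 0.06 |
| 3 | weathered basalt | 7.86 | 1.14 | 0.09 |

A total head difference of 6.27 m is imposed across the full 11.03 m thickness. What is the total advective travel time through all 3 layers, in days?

2.59

With flow normal to the layers, continuity requires the same specific discharge q through every layer.
Σ(b_i/K_i) = 1.27/18.2 + 1.90/0.285 + 7.86/1.14 = 13.63 d.
q = Δh / Σ(b_i/K_i) = 6.27 / 13.63 = 0.4600 m/day.
In each layer the seepage velocity is v_i = q/n_i, so the layer transit time is t_i = b_i·n_i / q:
  layer 1 (medium sand): t_1 = 1.27 × 0.29 / 0.4600 = 0.8007 d
  layer 2 (fractured sandstone): t_2 = 1.90 × 0.06 / 0.4600 = 0.2478 d
  layer 3 (weathered basalt): t_3 = 7.86 × 0.09 / 0.4600 = 1.538 d
Total t = Σ t_i = 2.586 days.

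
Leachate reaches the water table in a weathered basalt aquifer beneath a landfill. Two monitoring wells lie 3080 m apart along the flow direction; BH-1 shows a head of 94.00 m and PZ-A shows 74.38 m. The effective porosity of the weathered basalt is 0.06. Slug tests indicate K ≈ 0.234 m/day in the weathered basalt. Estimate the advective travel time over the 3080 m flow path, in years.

Hydraulic gradient i = (94.00 − 74.38) / 3080 = 19.62 / 3080 = 0.006370.
Darcy flux q = K · i = 0.2340 × 0.006370 = 0.001491 m/day.
Seepage velocity v = q / n_e = 0.001491 / 0.06 = 0.02484 m/day.
Travel time t = L / v = 3080 / 0.02484 = 1.240e+05 days = 339.4 years.

339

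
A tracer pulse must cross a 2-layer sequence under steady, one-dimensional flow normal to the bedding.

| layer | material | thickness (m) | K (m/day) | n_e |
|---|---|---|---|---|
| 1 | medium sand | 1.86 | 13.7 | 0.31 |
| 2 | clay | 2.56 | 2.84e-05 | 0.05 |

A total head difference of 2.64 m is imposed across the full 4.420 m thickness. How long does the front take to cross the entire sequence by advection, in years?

65.9

With flow normal to the layers, continuity requires the same specific discharge q through every layer.
Σ(b_i/K_i) = 1.86/13.7 + 2.56/2.84e-05 = 90141 d.
q = Δh / Σ(b_i/K_i) = 2.64 / 90141 = 2.929e-05 m/day.
In each layer the seepage velocity is v_i = q/n_i, so the layer transit time is t_i = b_i·n_i / q:
  layer 1 (medium sand): t_1 = 1.86 × 0.31 / 2.929e-05 = 19688 d
  layer 2 (clay): t_2 = 2.56 × 0.05 / 2.929e-05 = 4370 d
Total t = Σ t_i = 24058 days = 65.87 years.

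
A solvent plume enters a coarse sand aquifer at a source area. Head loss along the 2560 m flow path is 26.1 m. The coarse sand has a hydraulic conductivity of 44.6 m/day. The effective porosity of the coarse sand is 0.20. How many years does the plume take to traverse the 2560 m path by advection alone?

3.08

Hydraulic gradient i = Δh / L = 26.1 / 2560 = 0.01020.
Darcy flux q = K · i = 44.60 × 0.01020 = 0.4547 m/day.
Seepage velocity v = q / n_e = 0.4547 / 0.20 = 2.274 m/day.
Travel time t = L / v = 2560 / 2.274 = 1126 days = 3.083 years.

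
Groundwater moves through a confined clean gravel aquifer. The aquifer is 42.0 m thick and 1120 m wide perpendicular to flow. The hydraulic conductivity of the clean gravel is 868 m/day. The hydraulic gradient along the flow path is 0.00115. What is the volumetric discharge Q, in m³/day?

Cross-sectional area A = 1120 × 42.0 = 47040 m².
Hydraulic gradient i = 0.00115.
Darcy's law: Q = K · A · i = 868.0 × 47040 × 0.001150 = 46955 m³/day.

47000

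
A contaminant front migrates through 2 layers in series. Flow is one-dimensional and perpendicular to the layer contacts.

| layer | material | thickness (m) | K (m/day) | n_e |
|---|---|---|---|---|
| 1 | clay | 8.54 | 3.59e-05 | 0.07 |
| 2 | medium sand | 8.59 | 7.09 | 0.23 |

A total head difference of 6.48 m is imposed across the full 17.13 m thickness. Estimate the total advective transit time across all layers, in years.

With flow normal to the layers, continuity requires the same specific discharge q through every layer.
Σ(b_i/K_i) = 8.54/3.59e-05 + 8.59/7.09 = 2.379e+05 d.
q = Δh / Σ(b_i/K_i) = 6.48 / 2.379e+05 = 2.724e-05 m/day.
In each layer the seepage velocity is v_i = q/n_i, so the layer transit time is t_i = b_i·n_i / q:
  layer 1 (clay): t_1 = 8.54 × 0.07 / 2.724e-05 = 21946 d
  layer 2 (medium sand): t_2 = 8.59 × 0.23 / 2.724e-05 = 72529 d
Total t = Σ t_i = 94475 days = 258.7 years.

259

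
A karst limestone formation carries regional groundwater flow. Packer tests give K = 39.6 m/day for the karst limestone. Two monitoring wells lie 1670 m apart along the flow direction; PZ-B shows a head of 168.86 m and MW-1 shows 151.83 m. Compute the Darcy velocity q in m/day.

Hydraulic gradient i = (168.86 − 151.83) / 1670 = 17.03 / 1670 = 0.01020.
Specific discharge q = K · i = 39.60 × 0.01020 = 0.4038 m/day.

0.404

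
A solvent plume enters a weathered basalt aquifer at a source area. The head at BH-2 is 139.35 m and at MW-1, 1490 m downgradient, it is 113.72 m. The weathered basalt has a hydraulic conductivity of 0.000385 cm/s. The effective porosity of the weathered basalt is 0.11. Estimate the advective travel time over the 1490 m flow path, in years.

78.4

Convert K: 0.000385 cm/s × 864 = 0.3326 m/day.
Hydraulic gradient i = (139.35 − 113.72) / 1490 = 25.63 / 1490 = 0.01720.
Darcy flux q = K · i = 0.3326 × 0.01720 = 0.005722 m/day.
Seepage velocity v = q / n_e = 0.005722 / 0.11 = 0.05202 m/day.
Travel time t = L / v = 1490 / 0.05202 = 28645 days = 78.42 years.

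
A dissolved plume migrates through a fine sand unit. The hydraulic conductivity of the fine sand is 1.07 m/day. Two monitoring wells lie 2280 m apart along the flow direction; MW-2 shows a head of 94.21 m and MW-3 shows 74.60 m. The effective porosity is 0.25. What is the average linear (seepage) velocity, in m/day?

Hydraulic gradient i = (94.21 − 74.60) / 2280 = 19.61 / 2280 = 0.008601.
Darcy flux q = K · i = 1.070 × 0.008601 = 0.009203 m/day.
Seepage velocity v = q / n_e = 0.009203 / 0.25 = 0.03681 m/day.

0.0368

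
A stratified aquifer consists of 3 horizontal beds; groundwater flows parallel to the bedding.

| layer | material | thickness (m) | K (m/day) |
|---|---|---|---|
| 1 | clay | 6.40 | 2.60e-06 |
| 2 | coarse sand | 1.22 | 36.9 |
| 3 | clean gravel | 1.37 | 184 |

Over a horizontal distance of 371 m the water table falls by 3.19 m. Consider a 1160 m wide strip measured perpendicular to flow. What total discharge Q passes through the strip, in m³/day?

Flow is parallel to layering, so each bed carries its own Darcy discharge and the transmissivities add.
Σ(K_i·b_i) = 2.60e-06×6.40 + 36.9×1.22 + 184×1.37 = 297.1 m²/day.
Hydraulic gradient i = Δh / L = 3.19 / 371 = 0.008598.
Q = Σ(K_i·b_i) · W · i = 297.1 × 1160 × 0.008598 = 2963 m³/day.

2960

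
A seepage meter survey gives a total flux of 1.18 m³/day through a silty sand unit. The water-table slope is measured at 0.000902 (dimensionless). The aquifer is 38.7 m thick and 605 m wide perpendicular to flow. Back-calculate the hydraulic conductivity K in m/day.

Cross-sectional area A = 605 × 38.7 = 23414 m².
Hydraulic gradient i = 0.000902.
From Q = K·A·i, K = Q / (A·i) = 1.18 / (23414 × 0.0009020) = 0.05587 m/day.

0.0559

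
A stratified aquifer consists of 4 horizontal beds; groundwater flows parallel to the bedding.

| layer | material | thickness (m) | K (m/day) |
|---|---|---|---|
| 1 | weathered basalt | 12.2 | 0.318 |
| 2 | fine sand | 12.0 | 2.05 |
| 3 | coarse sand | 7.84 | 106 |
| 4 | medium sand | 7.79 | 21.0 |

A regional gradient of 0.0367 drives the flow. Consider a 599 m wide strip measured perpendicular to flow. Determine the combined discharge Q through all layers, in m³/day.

22500

Flow is parallel to layering, so each bed carries its own Darcy discharge and the transmissivities add.
Σ(K_i·b_i) = 0.318×12.2 + 2.05×12.0 + 106×7.84 + 21.0×7.79 = 1023 m²/day.
Hydraulic gradient i = 0.0367.
Q = Σ(K_i·b_i) · W · i = 1023 × 599 × 0.03670 = 22491 m³/day.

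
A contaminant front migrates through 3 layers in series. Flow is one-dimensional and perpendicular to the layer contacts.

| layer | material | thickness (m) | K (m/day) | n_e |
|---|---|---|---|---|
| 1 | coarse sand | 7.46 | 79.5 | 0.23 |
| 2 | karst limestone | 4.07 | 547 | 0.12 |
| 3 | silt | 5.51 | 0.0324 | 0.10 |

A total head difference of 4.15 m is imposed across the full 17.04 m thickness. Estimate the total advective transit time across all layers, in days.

113

With flow normal to the layers, continuity requires the same specific discharge q through every layer.
Σ(b_i/K_i) = 7.46/79.5 + 4.07/547 + 5.51/0.0324 = 170.2 d.
q = Δh / Σ(b_i/K_i) = 4.15 / 170.2 = 0.02439 m/day.
In each layer the seepage velocity is v_i = q/n_i, so the layer transit time is t_i = b_i·n_i / q:
  layer 1 (coarse sand): t_1 = 7.46 × 0.23 / 0.02439 = 70.35 d
  layer 2 (karst limestone): t_2 = 4.07 × 0.12 / 0.02439 = 20.03 d
  layer 3 (silt): t_3 = 5.51 × 0.10 / 0.02439 = 22.59 d
Total t = Σ t_i = 113.0 days.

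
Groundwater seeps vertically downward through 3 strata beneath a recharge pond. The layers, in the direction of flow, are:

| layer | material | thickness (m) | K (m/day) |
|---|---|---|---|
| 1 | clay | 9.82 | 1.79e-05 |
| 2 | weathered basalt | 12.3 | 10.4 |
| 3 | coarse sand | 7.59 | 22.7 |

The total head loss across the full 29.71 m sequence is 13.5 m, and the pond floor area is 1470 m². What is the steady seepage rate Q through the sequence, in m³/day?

0.0362

Flow is perpendicular to layering, so the layers act in series and the equivalent K is the thickness-weighted harmonic mean.
Total thickness L = 9.82 + 12.3 + 7.59 = 29.71 m.
Σ(b_i/K_i) = 9.82/1.79e-05 + 12.3/10.4 + 7.59/22.7 = 5.486e+05 d.
K_eq = L / Σ(b_i/K_i) = 29.71 / 5.486e+05 = 5.416e-05 m/day.
Q = K_eq · A · (Δh/L) = 5.416e-05 × 1470 × (13.5/29.71) = 0.03617 m³/day.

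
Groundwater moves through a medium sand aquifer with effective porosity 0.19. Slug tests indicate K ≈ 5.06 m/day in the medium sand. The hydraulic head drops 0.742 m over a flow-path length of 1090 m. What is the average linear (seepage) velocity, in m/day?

Hydraulic gradient i = Δh / L = 0.742 / 1090 = 0.0006807.
Darcy flux q = K · i = 5.060 × 0.0006807 = 0.003445 m/day.
Seepage velocity v = q / n_e = 0.003445 / 0.19 = 0.01813 m/day.

0.0181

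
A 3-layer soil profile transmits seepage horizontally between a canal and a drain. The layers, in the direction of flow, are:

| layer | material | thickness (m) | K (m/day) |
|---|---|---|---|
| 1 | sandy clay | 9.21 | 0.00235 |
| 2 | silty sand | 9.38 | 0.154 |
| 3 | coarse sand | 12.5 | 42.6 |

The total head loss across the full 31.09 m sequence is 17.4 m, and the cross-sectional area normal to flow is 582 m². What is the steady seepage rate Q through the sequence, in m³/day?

2.54

Flow is perpendicular to layering, so the layers act in series and the equivalent K is the thickness-weighted harmonic mean.
Total thickness L = 9.21 + 9.38 + 12.5 = 31.09 m.
Σ(b_i/K_i) = 9.21/0.00235 + 9.38/0.154 + 12.5/42.6 = 3980 d.
K_eq = L / Σ(b_i/K_i) = 31.09 / 3980 = 0.007811 m/day.
Q = K_eq · A · (Δh/L) = 0.007811 × 582 × (17.4/31.09) = 2.544 m³/day.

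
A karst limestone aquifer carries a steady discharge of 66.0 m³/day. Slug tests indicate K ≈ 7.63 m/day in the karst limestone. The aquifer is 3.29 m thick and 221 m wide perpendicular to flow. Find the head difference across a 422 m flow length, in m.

5.02

Cross-sectional area A = 221 × 3.29 = 727.1 m².
From Q = K·A·i, i = Q / (K·A) = 66.0 / (7.630 × 727.1) = 0.01190.
Head loss Δh = i · L = 0.01190 × 422 = 5.020 m.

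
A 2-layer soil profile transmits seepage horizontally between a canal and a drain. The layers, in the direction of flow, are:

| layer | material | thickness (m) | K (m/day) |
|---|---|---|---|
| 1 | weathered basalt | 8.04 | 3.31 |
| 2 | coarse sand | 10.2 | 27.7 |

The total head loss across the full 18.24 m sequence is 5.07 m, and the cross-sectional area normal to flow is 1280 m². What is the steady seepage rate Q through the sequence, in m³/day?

2320

Flow is perpendicular to layering, so the layers act in series and the equivalent K is the thickness-weighted harmonic mean.
Total thickness L = 8.04 + 10.2 = 18.24 m.
Σ(b_i/K_i) = 8.04/3.31 + 10.2/27.7 = 2.797 d.
K_eq = L / Σ(b_i/K_i) = 18.24 / 2.797 = 6.521 m/day.
Q = K_eq · A · (Δh/L) = 6.521 × 1280 × (5.07/18.24) = 2320 m³/day.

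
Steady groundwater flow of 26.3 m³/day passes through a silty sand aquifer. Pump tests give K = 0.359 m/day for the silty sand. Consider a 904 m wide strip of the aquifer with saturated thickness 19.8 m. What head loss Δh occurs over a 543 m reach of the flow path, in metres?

2.22

Cross-sectional area A = 904 × 19.8 = 17899 m².
From Q = K·A·i, i = Q / (K·A) = 26.3 / (0.3590 × 17899) = 0.004093.
Head loss Δh = i · L = 0.004093 × 543 = 2.222 m.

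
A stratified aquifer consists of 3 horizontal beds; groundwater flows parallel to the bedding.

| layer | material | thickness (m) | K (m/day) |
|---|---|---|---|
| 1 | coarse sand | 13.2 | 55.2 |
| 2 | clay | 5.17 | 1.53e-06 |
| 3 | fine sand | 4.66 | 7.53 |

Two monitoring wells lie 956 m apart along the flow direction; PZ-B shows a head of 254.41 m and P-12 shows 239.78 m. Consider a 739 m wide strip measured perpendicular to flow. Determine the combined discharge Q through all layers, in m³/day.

8640

Flow is parallel to layering, so each bed carries its own Darcy discharge and the transmissivities add.
Σ(K_i·b_i) = 55.2×13.2 + 1.53e-06×5.17 + 7.53×4.66 = 763.7 m²/day.
Hydraulic gradient i = (254.41 − 239.78) / 956 = 14.63 / 956 = 0.01530.
Q = Σ(K_i·b_i) · W · i = 763.7 × 739 × 0.01530 = 8637 m³/day.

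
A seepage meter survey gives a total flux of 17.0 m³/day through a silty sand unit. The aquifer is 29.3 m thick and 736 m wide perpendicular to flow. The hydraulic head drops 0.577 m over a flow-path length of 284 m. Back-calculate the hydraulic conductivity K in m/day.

0.388

Cross-sectional area A = 736 × 29.3 = 21565 m².
Hydraulic gradient i = Δh / L = 0.577 / 284 = 0.002032.
From Q = K·A·i, K = Q / (A·i) = 17.0 / (21565 × 0.002032) = 0.3880 m/day.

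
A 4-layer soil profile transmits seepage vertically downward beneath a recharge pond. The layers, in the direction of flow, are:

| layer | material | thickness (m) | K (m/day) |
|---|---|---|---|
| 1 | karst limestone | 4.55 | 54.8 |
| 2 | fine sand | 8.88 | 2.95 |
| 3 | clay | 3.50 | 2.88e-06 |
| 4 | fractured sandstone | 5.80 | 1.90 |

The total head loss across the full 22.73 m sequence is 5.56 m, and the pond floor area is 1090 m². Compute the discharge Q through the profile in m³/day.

Flow is perpendicular to layering, so the layers act in series and the equivalent K is the thickness-weighted harmonic mean.
Total thickness L = 4.55 + 8.88 + 3.50 + 5.80 = 22.73 m.
Σ(b_i/K_i) = 4.55/54.8 + 8.88/2.95 + 3.50/2.88e-06 + 5.80/1.90 = 1.215e+06 d.
K_eq = L / Σ(b_i/K_i) = 22.73 / 1.215e+06 = 1.870e-05 m/day.
Q = K_eq · A · (Δh/L) = 1.870e-05 × 1090 × (5.56/22.73) = 0.004987 m³/day.

0.00499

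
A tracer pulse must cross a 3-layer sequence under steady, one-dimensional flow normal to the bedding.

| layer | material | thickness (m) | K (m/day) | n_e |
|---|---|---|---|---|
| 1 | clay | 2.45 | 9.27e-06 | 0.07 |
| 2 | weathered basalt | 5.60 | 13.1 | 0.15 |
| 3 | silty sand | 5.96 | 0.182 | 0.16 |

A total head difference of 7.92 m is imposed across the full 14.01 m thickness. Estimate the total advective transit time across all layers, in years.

180

With flow normal to the layers, continuity requires the same specific discharge q through every layer.
Σ(b_i/K_i) = 2.45/9.27e-06 + 5.60/13.1 + 5.96/0.182 = 2.643e+05 d.
q = Δh / Σ(b_i/K_i) = 7.92 / 2.643e+05 = 2.996e-05 m/day.
In each layer the seepage velocity is v_i = q/n_i, so the layer transit time is t_i = b_i·n_i / q:
  layer 1 (clay): t_1 = 2.45 × 0.07 / 2.996e-05 = 5724 d
  layer 2 (weathered basalt): t_2 = 5.60 × 0.15 / 2.996e-05 = 28035 d
  layer 3 (silty sand): t_3 = 5.96 × 0.16 / 2.996e-05 = 31826 d
Total t = Σ t_i = 65584 days = 179.6 years.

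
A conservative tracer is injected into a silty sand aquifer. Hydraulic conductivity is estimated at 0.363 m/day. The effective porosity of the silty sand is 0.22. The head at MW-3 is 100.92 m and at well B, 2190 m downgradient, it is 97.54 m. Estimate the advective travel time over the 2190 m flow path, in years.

2350

Hydraulic gradient i = (100.92 − 97.54) / 2190 = 3.38 / 2190 = 0.001543.
Darcy flux q = K · i = 0.3630 × 0.001543 = 0.0005602 m/day.
Seepage velocity v = q / n_e = 0.0005602 / 0.22 = 0.002547 m/day.
Travel time t = L / v = 2190 / 0.002547 = 8.600e+05 days = 2354 years.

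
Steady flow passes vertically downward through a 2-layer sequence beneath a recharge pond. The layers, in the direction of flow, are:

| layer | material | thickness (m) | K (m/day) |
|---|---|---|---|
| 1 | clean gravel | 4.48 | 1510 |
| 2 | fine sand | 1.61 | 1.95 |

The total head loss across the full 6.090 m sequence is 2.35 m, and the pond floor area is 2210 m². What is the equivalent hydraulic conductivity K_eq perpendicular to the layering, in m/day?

7.35

Flow is perpendicular to layering, so the layers act in series and the equivalent K is the thickness-weighted harmonic mean.
Total thickness L = 4.48 + 1.61 = 6.090 m.
Σ(b_i/K_i) = 4.48/1510 + 1.61/1.95 = 0.8286 d.
K_eq = L / Σ(b_i/K_i) = 6.090 / 0.8286 = 7.350 m/day.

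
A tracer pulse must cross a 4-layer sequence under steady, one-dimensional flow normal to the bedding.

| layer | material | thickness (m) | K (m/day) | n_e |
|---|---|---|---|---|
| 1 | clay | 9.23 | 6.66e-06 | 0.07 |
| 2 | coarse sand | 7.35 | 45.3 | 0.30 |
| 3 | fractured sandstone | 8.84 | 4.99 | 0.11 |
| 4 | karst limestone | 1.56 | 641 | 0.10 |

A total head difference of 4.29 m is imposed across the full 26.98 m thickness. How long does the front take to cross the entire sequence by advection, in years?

With flow normal to the layers, continuity requires the same specific discharge q through every layer.
Σ(b_i/K_i) = 9.23/6.66e-06 + 7.35/45.3 + 8.84/4.99 + 1.56/641 = 1.386e+06 d.
q = Δh / Σ(b_i/K_i) = 4.29 / 1.386e+06 = 3.095e-06 m/day.
In each layer the seepage velocity is v_i = q/n_i, so the layer transit time is t_i = b_i·n_i / q:
  layer 1 (clay): t_1 = 9.23 × 0.07 / 3.095e-06 = 2.087e+05 d
  layer 2 (coarse sand): t_2 = 7.35 × 0.30 / 3.095e-06 = 7.123e+05 d
  layer 3 (fractured sandstone): t_3 = 8.84 × 0.11 / 3.095e-06 = 3.141e+05 d
  layer 4 (karst limestone): t_4 = 1.56 × 0.10 / 3.095e-06 = 50396 d
Total t = Σ t_i = 1.286e+06 days = 3520 years.

3520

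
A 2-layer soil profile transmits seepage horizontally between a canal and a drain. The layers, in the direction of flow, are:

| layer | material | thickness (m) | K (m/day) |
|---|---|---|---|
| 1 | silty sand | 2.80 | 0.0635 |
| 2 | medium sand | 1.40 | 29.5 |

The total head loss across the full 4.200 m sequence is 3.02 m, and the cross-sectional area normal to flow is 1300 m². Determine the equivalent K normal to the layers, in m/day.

Flow is perpendicular to layering, so the layers act in series and the equivalent K is the thickness-weighted harmonic mean.
Total thickness L = 2.80 + 1.40 = 4.200 m.
Σ(b_i/K_i) = 2.80/0.0635 + 1.40/29.5 = 44.14 d.
K_eq = L / Σ(b_i/K_i) = 4.200 / 44.14 = 0.09515 m/day.

0.0951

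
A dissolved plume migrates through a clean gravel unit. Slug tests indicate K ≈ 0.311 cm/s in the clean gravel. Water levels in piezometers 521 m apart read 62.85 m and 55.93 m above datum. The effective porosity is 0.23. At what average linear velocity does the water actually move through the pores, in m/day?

Convert K: 0.311 cm/s × 864 = 268.7 m/day.
Hydraulic gradient i = (62.85 − 55.93) / 521 = 6.92 / 521 = 0.01328.
Darcy flux q = K · i = 268.7 × 0.01328 = 3.569 m/day.
Seepage velocity v = q / n_e = 3.569 / 0.23 = 15.52 m/day.

15.5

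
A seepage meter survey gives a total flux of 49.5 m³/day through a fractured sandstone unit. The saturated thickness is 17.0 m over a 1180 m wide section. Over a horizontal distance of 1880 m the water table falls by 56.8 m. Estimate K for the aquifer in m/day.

Cross-sectional area A = 1180 × 17.0 = 20060 m².
Hydraulic gradient i = Δh / L = 56.8 / 1880 = 0.03021.
From Q = K·A·i, K = Q / (A·i) = 49.5 / (20060 × 0.03021) = 0.08167 m/day.

0.0817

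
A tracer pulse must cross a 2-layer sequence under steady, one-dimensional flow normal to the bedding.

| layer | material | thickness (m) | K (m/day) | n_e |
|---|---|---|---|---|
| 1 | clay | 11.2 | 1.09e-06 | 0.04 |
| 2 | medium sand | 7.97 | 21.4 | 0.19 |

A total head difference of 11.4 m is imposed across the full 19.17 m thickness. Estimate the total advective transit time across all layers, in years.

With flow normal to the layers, continuity requires the same specific discharge q through every layer.
Σ(b_i/K_i) = 11.2/1.09e-06 + 7.97/21.4 = 1.028e+07 d.
q = Δh / Σ(b_i/K_i) = 11.4 / 1.028e+07 = 1.109e-06 m/day.
In each layer the seepage velocity is v_i = q/n_i, so the layer transit time is t_i = b_i·n_i / q:
  layer 1 (clay): t_1 = 11.2 × 0.04 / 1.109e-06 = 4.038e+05 d
  layer 2 (medium sand): t_2 = 7.97 × 0.19 / 1.109e-06 = 1.365e+06 d
Total t = Σ t_i = 1.769e+06 days = 4842 years.

4840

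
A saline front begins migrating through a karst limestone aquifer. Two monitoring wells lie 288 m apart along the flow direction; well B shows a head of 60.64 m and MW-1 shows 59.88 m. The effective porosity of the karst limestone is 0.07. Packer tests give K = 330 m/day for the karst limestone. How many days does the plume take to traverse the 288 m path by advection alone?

Hydraulic gradient i = (60.64 − 59.88) / 288 = 0.76 / 288 = 0.002639.
Darcy flux q = K · i = 330.0 × 0.002639 = 0.8708 m/day.
Seepage velocity v = q / n_e = 0.8708 / 0.07 = 12.44 m/day.
Travel time t = L / v = 288 / 12.44 = 23.15 days.

23.2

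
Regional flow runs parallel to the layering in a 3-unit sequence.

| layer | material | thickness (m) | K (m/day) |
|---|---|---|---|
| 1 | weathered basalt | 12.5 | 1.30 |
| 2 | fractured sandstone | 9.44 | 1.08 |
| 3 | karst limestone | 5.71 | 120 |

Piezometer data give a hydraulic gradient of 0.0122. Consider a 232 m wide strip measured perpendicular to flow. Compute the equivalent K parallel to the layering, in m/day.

25.7

Flow is parallel to layering, so each bed carries its own Darcy discharge and the transmissivities add.
Σ(K_i·b_i) = 1.30×12.5 + 1.08×9.44 + 120×5.71 = 711.6 m²/day.
Total thickness b = 27.65 m, so K_eq = Σ(K_i·b_i)/b = 25.74 m/day.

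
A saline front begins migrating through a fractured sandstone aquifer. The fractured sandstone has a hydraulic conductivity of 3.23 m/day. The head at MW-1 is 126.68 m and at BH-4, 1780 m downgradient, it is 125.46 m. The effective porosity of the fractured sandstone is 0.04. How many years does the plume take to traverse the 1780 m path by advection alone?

Hydraulic gradient i = (126.68 − 125.46) / 1780 = 1.22 / 1780 = 0.0006854.
Darcy flux q = K · i = 3.230 × 0.0006854 = 0.002214 m/day.
Seepage velocity v = q / n_e = 0.002214 / 0.04 = 0.05535 m/day.
Travel time t = L / v = 1780 / 0.05535 = 32162 days = 88.05 years.

88.1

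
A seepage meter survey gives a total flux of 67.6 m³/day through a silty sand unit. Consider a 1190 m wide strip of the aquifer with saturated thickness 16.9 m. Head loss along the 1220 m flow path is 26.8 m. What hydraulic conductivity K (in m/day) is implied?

Cross-sectional area A = 1190 × 16.9 = 20111 m².
Hydraulic gradient i = Δh / L = 26.8 / 1220 = 0.02197.
From Q = K·A·i, K = Q / (A·i) = 67.6 / (20111 × 0.02197) = 0.1530 m/day.

0.153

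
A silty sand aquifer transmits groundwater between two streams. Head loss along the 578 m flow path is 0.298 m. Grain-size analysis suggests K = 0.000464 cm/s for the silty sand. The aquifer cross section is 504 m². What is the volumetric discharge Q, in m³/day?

Convert K: 0.000464 cm/s × 864 = 0.4009 m/day.
Hydraulic gradient i = Δh / L = 0.298 / 578 = 0.0005156.
Darcy's law: Q = K · A · i = 0.4009 × 504.0 × 0.0005156 = 0.1042 m³/day.

0.104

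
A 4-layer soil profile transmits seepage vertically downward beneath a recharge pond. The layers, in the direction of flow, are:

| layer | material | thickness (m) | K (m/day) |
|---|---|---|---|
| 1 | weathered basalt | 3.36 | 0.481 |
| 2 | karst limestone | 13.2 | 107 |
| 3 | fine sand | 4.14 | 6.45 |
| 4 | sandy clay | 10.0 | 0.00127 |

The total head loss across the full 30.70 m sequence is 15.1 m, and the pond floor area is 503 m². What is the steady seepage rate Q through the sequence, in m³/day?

0.964

Flow is perpendicular to layering, so the layers act in series and the equivalent K is the thickness-weighted harmonic mean.
Total thickness L = 3.36 + 13.2 + 4.14 + 10.0 = 30.70 m.
Σ(b_i/K_i) = 3.36/0.481 + 13.2/107 + 4.14/6.45 + 10.0/0.00127 = 7882 d.
K_eq = L / Σ(b_i/K_i) = 30.70 / 7882 = 0.003895 m/day.
Q = K_eq · A · (Δh/L) = 0.003895 × 503 × (15.1/30.70) = 0.9637 m³/day.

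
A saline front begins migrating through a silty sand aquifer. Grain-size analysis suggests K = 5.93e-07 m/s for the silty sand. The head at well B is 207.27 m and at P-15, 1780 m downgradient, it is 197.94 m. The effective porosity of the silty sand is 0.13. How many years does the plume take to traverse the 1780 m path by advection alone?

Convert K: 5.93e-07 m/s × 86400 = 0.05124 m/day.
Hydraulic gradient i = (207.27 − 197.94) / 1780 = 9.33 / 1780 = 0.005242.
Darcy flux q = K · i = 0.05124 × 0.005242 = 0.0002686 m/day.
Seepage velocity v = q / n_e = 0.0002686 / 0.13 = 0.002066 m/day.
Travel time t = L / v = 1780 / 0.002066 = 8.617e+05 days = 2359 years.

2360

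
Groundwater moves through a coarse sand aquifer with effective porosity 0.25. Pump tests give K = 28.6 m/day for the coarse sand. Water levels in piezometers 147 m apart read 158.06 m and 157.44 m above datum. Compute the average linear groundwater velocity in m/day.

Hydraulic gradient i = (158.06 − 157.44) / 147 = 0.62 / 147 = 0.004218.
Darcy flux q = K · i = 28.60 × 0.004218 = 0.1206 m/day.
Seepage velocity v = q / n_e = 0.1206 / 0.25 = 0.4825 m/day.

0.483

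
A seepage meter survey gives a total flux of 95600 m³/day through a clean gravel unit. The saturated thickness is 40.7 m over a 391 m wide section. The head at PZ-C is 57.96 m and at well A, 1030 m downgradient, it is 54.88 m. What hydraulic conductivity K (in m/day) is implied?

Cross-sectional area A = 391 × 40.7 = 15914 m².
Hydraulic gradient i = (57.96 − 54.88) / 1030 = 3.08 / 1030 = 0.002990.
From Q = K·A·i, K = Q / (A·i) = 95600 / (15914 × 0.002990) = 2009 m/day.

2010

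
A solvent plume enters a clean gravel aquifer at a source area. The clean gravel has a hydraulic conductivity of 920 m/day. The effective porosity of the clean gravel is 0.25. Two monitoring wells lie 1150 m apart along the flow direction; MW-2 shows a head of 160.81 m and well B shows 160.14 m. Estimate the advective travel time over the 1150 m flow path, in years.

Hydraulic gradient i = (160.81 − 160.14) / 1150 = 0.67 / 1150 = 0.0005826.
Darcy flux q = K · i = 920.0 × 0.0005826 = 0.5360 m/day.
Seepage velocity v = q / n_e = 0.5360 / 0.25 = 2.144 m/day.
Travel time t = L / v = 1150 / 2.144 = 536.4 days = 1.469 years.

1.47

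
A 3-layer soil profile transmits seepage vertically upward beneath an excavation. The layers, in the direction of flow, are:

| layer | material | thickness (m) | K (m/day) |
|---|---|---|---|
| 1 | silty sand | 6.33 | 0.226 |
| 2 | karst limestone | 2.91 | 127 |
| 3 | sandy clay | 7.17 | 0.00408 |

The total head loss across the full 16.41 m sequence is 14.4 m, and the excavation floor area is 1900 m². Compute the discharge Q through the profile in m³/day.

15.3

Flow is perpendicular to layering, so the layers act in series and the equivalent K is the thickness-weighted harmonic mean.
Total thickness L = 6.33 + 2.91 + 7.17 = 16.41 m.
Σ(b_i/K_i) = 6.33/0.226 + 2.91/127 + 7.17/0.00408 = 1785 d.
K_eq = L / Σ(b_i/K_i) = 16.41 / 1785 = 0.009191 m/day.
Q = K_eq · A · (Δh/L) = 0.009191 × 1900 × (14.4/16.41) = 15.32 m³/day.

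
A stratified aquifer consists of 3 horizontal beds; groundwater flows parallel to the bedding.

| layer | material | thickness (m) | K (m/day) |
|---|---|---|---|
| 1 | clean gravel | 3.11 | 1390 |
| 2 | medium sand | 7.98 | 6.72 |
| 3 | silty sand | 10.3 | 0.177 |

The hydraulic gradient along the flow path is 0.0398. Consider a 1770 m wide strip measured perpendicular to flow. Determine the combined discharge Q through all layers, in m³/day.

308000

Flow is parallel to layering, so each bed carries its own Darcy discharge and the transmissivities add.
Σ(K_i·b_i) = 1390×3.11 + 6.72×7.98 + 0.177×10.3 = 4378 m²/day.
Hydraulic gradient i = 0.0398.
Q = Σ(K_i·b_i) · W · i = 4378 × 1770 × 0.03980 = 3.084e+05 m³/day.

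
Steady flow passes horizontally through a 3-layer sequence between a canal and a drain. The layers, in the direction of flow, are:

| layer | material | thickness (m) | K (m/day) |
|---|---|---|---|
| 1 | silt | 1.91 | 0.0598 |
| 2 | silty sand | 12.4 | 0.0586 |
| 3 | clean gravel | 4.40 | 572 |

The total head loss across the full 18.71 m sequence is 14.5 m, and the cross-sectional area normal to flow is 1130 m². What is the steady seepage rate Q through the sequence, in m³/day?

Flow is perpendicular to layering, so the layers act in series and the equivalent K is the thickness-weighted harmonic mean.
Total thickness L = 1.91 + 12.4 + 4.40 = 18.71 m.
Σ(b_i/K_i) = 1.91/0.0598 + 12.4/0.0586 + 4.40/572 = 243.6 d.
K_eq = L / Σ(b_i/K_i) = 18.71 / 243.6 = 0.07682 m/day.
Q = K_eq · A · (Δh/L) = 0.07682 × 1130 × (14.5/18.71) = 67.28 m³/day.

67.3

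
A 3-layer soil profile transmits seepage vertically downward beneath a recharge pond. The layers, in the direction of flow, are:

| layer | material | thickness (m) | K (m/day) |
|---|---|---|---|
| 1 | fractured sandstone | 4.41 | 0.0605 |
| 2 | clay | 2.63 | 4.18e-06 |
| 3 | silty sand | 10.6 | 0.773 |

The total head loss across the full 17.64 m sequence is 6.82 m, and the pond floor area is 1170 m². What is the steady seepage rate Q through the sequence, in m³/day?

0.0127

Flow is perpendicular to layering, so the layers act in series and the equivalent K is the thickness-weighted harmonic mean.
Total thickness L = 4.41 + 2.63 + 10.6 = 17.64 m.
Σ(b_i/K_i) = 4.41/0.0605 + 2.63/4.18e-06 + 10.6/0.773 = 6.293e+05 d.
K_eq = L / Σ(b_i/K_i) = 17.64 / 6.293e+05 = 2.803e-05 m/day.
Q = K_eq · A · (Δh/L) = 2.803e-05 × 1170 × (6.82/17.64) = 0.01268 m³/day.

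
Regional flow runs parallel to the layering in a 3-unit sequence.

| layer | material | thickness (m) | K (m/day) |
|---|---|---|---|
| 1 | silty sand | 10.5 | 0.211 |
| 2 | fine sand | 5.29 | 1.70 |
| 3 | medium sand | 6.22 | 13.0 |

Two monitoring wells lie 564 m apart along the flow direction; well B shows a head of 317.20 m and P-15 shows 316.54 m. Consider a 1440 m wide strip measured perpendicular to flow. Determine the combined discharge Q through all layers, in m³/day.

155

Flow is parallel to layering, so each bed carries its own Darcy discharge and the transmissivities add.
Σ(K_i·b_i) = 0.211×10.5 + 1.70×5.29 + 13.0×6.22 = 92.07 m²/day.
Hydraulic gradient i = (317.20 − 316.54) / 564 = 0.66 / 564 = 0.001170.
Q = Σ(K_i·b_i) · W · i = 92.07 × 1440 × 0.001170 = 155.1 m³/day.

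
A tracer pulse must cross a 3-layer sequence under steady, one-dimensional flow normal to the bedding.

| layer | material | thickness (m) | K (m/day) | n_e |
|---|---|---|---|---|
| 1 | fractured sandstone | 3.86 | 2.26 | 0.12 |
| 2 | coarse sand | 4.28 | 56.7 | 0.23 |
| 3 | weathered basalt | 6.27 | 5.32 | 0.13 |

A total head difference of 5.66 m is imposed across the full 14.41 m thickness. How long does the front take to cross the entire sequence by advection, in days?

1.18

With flow normal to the layers, continuity requires the same specific discharge q through every layer.
Σ(b_i/K_i) = 3.86/2.26 + 4.28/56.7 + 6.27/5.32 = 2.962 d.
q = Δh / Σ(b_i/K_i) = 5.66 / 2.962 = 1.911 m/day.
In each layer the seepage velocity is v_i = q/n_i, so the layer transit time is t_i = b_i·n_i / q:
  layer 1 (fractured sandstone): t_1 = 3.86 × 0.12 / 1.911 = 0.2424 d
  layer 2 (coarse sand): t_2 = 4.28 × 0.23 / 1.911 = 0.5152 d
  layer 3 (weathered basalt): t_3 = 6.27 × 0.13 / 1.911 = 0.4266 d
Total t = Σ t_i = 1.184 days.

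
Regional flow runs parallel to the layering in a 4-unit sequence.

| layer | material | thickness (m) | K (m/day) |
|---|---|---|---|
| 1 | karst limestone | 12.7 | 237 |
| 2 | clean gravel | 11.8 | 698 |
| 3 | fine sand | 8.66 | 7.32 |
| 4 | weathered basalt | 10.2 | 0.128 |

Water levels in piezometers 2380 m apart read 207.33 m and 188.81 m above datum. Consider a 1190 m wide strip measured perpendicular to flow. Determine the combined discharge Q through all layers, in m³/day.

Flow is parallel to layering, so each bed carries its own Darcy discharge and the transmissivities add.
Σ(K_i·b_i) = 237×12.7 + 698×11.8 + 7.32×8.66 + 0.128×10.2 = 11311 m²/day.
Hydraulic gradient i = (207.33 − 188.81) / 2380 = 18.52 / 2380 = 0.007782.
Q = Σ(K_i·b_i) · W · i = 11311 × 1190 × 0.007782 = 1.047e+05 m³/day.

105000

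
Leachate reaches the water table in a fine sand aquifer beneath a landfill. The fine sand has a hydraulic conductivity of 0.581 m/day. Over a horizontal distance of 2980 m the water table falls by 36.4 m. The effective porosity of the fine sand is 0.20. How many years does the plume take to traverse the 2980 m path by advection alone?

Hydraulic gradient i = Δh / L = 36.4 / 2980 = 0.01221.
Darcy flux q = K · i = 0.5810 × 0.01221 = 0.007097 m/day.
Seepage velocity v = q / n_e = 0.007097 / 0.20 = 0.03548 m/day.
Travel time t = L / v = 2980 / 0.03548 = 83982 days = 229.9 years.

230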